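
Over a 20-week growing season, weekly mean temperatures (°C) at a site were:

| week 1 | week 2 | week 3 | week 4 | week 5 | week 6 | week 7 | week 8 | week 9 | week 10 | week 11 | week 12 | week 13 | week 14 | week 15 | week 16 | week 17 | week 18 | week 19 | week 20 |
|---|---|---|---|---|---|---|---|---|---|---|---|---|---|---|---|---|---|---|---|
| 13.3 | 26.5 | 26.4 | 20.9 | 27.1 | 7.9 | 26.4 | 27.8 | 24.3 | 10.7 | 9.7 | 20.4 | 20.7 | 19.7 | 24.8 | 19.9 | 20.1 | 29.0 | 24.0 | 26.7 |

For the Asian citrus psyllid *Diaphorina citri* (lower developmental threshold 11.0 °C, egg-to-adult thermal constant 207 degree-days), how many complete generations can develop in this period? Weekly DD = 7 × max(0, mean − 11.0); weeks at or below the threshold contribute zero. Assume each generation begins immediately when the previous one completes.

Weekly DD (7 × max(0, T̄ − 11.0)): 16.1, 108.5, 107.8, 69.3, 112.7, 0.0, 107.8, 117.6, 93.1, 0.0, 0.0, 65.8, 67.9, 60.9, 96.6, 62.3, 63.7, 126.0, 91.0, 109.9.
Season total = 1477.0 DD.
Complete generations = ⌊1477.0 / 207⌋ = 7.

7 generations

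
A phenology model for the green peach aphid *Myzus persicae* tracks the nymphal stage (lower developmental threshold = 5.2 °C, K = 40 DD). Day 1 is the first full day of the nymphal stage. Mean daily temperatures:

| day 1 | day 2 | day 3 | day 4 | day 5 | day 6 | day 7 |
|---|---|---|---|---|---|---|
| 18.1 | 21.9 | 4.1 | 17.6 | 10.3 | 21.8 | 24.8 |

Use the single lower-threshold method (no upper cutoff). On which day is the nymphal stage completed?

day 4

Daily DD above 5.2 °C: 12.9, 16.7, 0.0, 12.4, 5.1, 16.6, 19.6.
Cumulative: 12.9, 29.6, 29.6, 42.0, 47.1, 63.7, 83.3.
The total first reaches 40 DD on day 4.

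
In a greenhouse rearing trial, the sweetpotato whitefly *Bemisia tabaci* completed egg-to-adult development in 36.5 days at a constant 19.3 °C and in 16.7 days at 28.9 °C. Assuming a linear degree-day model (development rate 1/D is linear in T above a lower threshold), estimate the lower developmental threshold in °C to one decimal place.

11.2 °C

Under the model K = D·(T − T_b), so D₁·(T₁ − T_b) = D₂·(T₂ − T_b).
36.5·(19.3 − T_b) = 16.7·(28.9 − T_b)
T_b = (36.5·19.3 − 16.7·28.9) / (36.5 − 16.7) = 221.82 / 19.8 = 11.203 °C ≈ 11.2 °C.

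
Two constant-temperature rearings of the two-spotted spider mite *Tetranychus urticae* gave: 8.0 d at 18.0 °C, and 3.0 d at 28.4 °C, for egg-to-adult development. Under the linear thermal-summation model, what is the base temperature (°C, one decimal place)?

11.8 °C

Under the model K = D·(T − T_b), so D₁·(T₁ − T_b) = D₂·(T₂ − T_b).
8.0·(18.0 − T_b) = 3.0·(28.4 − T_b)
T_b = (8.0·18.0 − 3.0·28.4) / (8.0 − 3.0) = 58.80 / 5.0 = 11.760 °C ≈ 11.8 °C.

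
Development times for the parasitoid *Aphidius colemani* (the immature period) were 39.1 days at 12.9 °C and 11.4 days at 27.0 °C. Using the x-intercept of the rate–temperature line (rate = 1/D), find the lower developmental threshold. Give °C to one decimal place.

7.1 °C

Equal thermal constants: D₁(T₁ − T_b) = D₂(T₂ − T_b).
39.1·(12.9 − T_b) = 11.4·(27.0 − T_b)
T_b = (39.1·12.9 − 11.4·27.0) / (39.1 − 11.4) = 196.59 / 27.7 = 7.097 °C ≈ 7.1 °C.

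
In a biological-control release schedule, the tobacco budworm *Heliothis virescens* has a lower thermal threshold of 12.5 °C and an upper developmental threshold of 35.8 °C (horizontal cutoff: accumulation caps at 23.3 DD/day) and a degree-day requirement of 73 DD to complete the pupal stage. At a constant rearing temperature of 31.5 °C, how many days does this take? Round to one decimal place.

Daily accumulation = 31.5 − 12.5 = 19.0 DD/day.
Duration = 73 / 19.0 = 3.842 ≈ 3.8 days.

3.8 days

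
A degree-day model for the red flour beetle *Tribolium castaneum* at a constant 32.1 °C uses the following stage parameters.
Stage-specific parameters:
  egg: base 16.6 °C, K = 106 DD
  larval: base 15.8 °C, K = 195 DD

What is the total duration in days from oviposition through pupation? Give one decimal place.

egg: 106 / (32.1 − 16.6) = 106 / 15.5 = 6.839 d.
larval: 195 / (32.1 − 15.8) = 195 / 16.3 = 11.963 d.
Sum = 18.802 ≈ 18.8 days.

18.8 days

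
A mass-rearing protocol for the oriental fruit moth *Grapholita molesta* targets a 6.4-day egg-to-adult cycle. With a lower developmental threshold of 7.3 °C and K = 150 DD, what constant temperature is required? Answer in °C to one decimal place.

30.7 °C

Required daily accumulation = 150 / 6.4 = 23.438 DD/day.
T = T_base + 23.438 = 7.3 + 23.438 = 30.738 ≈ 30.7 °C.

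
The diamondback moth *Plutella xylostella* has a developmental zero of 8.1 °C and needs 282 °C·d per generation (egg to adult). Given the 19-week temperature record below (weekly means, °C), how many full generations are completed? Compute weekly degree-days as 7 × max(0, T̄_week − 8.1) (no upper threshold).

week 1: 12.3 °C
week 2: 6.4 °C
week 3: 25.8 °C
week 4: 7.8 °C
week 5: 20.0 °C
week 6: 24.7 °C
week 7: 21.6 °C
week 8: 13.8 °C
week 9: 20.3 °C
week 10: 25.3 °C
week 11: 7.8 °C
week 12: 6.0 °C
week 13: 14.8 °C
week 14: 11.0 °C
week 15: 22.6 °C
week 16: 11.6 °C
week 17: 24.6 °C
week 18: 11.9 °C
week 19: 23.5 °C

4 generations

Weekly DD (7 × max(0, T̄ − 8.1)): 29.4, 0.0, 123.9, 0.0, 83.3, 116.2, 94.5, 39.9, 85.4, 120.4, 0.0, 0.0, 46.9, 20.3, 101.5, 24.5, 115.5, 26.6, 107.8.
Season total = 1136.1 DD.
Complete generations = ⌊1136.1 / 282⌋ = 4.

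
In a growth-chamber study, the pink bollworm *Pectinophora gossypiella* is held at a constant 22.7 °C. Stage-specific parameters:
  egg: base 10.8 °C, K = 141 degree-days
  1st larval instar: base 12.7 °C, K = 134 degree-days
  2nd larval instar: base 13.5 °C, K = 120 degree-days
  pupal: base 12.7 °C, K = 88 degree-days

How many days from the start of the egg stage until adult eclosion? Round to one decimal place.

egg: 141 / (22.7 − 10.8) = 141 / 11.9 = 11.849 d.
1st larval instar: 134 / (22.7 − 12.7) = 134 / 10.0 = 13.400 d.
2nd larval instar: 120 / (22.7 − 13.5) = 120 / 9.2 = 13.043 d.
pupal: 88 / (22.7 − 12.7) = 88 / 10.0 = 8.800 d.
Sum = 47.092 ≈ 47.1 days.

47.1 days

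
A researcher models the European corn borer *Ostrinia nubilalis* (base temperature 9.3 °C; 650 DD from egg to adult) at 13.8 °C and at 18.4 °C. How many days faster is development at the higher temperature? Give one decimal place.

73.0 days

At 13.8 °C: 650 / (13.8 − 9.3) = 650 / 4.5 = 144.444 d.
At 18.4 °C: 650 / (18.4 − 9.3) = 650 / 9.1 = 71.429 d.
Difference = |144.444 − 71.429| = 73.016 ≈ 73.0 days.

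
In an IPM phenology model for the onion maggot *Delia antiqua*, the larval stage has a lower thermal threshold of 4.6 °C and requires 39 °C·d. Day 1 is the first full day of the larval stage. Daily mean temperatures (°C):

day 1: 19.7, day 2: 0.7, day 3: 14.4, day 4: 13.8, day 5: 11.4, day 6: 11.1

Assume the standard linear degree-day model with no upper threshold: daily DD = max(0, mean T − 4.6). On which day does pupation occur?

day 5

Daily DD above 4.6 °C: 15.1, 0.0, 9.8, 9.2, 6.8, 6.5.
Cumulative: 15.1, 15.1, 24.9, 34.1, 40.9, 47.4.
The total first reaches 39 DD on day 5.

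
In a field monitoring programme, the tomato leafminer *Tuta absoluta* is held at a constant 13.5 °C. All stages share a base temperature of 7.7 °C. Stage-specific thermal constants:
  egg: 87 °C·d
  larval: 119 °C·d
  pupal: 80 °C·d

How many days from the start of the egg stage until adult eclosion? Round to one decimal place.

Daily accumulation at 13.5 °C = 13.5 − 7.7 = 5.8 DD/day.
Total K = 87 + 119 + 80 = 286 DD.
Total duration = 286 / 5.8 = 49.310 ≈ 49.3 days.

49.3 days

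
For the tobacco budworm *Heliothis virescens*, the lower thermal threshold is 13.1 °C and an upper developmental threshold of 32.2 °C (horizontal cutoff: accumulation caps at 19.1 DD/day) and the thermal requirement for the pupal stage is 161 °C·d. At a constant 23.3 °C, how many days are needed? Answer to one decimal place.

15.8 days

Daily accumulation = 23.3 − 13.1 = 10.2 DD/day.
Duration = 161 / 10.2 = 15.784 ≈ 15.8 days.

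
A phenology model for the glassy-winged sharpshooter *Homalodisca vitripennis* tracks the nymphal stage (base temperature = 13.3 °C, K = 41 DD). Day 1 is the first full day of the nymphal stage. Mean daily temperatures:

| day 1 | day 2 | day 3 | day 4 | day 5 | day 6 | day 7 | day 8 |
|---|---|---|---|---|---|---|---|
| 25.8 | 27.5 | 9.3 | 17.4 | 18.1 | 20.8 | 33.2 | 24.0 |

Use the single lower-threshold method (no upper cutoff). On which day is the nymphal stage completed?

day 6

Daily DD above 13.3 °C: 12.5, 14.2, 0.0, 4.1, 4.8, 7.5, 19.9, 10.7.
Cumulative: 12.5, 26.7, 26.7, 30.8, 35.6, 43.1, 63.0, 73.7.
The total first reaches 41 DD on day 6.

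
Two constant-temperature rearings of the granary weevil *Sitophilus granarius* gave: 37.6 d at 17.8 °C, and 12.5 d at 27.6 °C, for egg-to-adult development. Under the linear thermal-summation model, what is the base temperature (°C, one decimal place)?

Linear rate model ⇒ the product D·(T − T_b) is constant across temperatures.
37.6·(17.8 − T_b) = 12.5·(27.6 − T_b)
T_b = (37.6·17.8 − 12.5·27.6) / (37.6 − 12.5) = 324.28 / 25.1 = 12.920 °C ≈ 12.9 °C.

12.9 °C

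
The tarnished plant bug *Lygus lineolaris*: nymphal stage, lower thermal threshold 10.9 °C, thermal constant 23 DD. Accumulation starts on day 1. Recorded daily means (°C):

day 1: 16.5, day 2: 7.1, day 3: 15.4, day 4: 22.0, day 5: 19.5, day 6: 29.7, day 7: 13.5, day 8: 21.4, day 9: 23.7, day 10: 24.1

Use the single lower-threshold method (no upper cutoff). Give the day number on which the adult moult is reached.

Daily DD above 10.9 °C: 5.6, 0.0, 4.5, 11.1, 8.6, 18.8, 2.6, 10.5, 12.8, 13.2.
Cumulative: 5.6, 5.6, 10.1, 21.2, 29.8, 48.6, 51.2, 61.7, 74.5, 87.7.
The total first reaches 23 DD on day 5.

day 5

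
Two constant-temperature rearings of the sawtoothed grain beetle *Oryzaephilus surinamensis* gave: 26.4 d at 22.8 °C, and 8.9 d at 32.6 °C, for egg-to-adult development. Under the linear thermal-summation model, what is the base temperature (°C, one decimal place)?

Linear rate model ⇒ the product D·(T − T_b) is constant across temperatures.
26.4·(22.8 − T_b) = 8.9·(32.6 − T_b)
T_b = (26.4·22.8 − 8.9·32.6) / (26.4 − 8.9) = 311.78 / 17.5 = 17.816 °C ≈ 17.8 °C.

17.8 °C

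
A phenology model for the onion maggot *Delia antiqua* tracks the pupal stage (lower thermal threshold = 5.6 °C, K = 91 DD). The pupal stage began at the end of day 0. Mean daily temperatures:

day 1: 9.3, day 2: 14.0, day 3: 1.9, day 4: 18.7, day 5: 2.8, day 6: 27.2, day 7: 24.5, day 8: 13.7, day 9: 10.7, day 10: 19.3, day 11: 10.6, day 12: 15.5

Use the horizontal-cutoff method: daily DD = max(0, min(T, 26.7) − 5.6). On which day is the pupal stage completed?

day 10

Daily DD above 5.6 °C (capped at 21.1): 3.7, 8.4, 0.0, 13.1, 0.0, 21.1, 18.9, 8.1, 5.1, 13.7, 5.0, 9.9.
Cumulative: 3.7, 12.1, 12.1, 25.2, 25.2, 46.3, 65.2, 73.3, 78.4, 92.1, 97.1, 107.0.
The total first reaches 91 DD on day 10.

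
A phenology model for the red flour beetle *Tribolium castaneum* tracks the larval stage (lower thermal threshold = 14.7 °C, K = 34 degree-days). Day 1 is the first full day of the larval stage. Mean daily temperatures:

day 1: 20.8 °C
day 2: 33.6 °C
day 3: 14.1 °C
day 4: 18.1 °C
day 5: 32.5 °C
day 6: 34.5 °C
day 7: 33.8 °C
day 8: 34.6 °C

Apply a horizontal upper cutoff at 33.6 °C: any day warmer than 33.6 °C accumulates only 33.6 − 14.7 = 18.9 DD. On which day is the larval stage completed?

day 5

Daily DD above 14.7 °C (capped at 18.9): 6.1, 18.9, 0.0, 3.4, 17.8, 18.9, 18.9, 18.9.
Cumulative: 6.1, 25.0, 25.0, 28.4, 46.2, 65.1, 84.0, 102.9.
The total first reaches 34 DD on day 5.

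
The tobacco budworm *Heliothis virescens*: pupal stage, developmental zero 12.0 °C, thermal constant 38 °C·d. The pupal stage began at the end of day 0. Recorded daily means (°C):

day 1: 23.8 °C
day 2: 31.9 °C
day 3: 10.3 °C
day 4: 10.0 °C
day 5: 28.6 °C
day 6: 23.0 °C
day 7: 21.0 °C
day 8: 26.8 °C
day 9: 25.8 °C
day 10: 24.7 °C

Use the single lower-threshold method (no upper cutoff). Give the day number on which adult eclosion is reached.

Daily DD above 12.0 °C: 11.8, 19.9, 0.0, 0.0, 16.6, 11.0, 9.0, 14.8, 13.8, 12.7.
Cumulative: 11.8, 31.7, 31.7, 31.7, 48.3, 59.3, 68.3, 83.1, 96.9, 109.6.
The total first reaches 38 DD on day 5.

day 5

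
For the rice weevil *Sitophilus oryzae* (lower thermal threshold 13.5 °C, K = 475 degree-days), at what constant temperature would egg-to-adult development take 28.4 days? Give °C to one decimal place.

Required daily accumulation = 475 / 28.4 = 16.725 DD/day.
T = T_base + 16.725 = 13.5 + 16.725 = 30.225 ≈ 30.2 °C.

30.2 °C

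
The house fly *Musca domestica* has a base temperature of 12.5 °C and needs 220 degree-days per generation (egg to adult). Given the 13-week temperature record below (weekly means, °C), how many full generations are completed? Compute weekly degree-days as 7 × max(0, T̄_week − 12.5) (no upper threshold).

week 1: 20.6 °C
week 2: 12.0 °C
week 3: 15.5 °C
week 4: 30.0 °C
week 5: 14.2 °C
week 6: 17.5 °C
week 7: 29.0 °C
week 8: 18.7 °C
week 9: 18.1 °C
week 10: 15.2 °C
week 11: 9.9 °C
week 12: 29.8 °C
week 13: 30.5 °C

Weekly DD (7 × max(0, T̄ − 12.5)): 56.7, 0.0, 21.0, 122.5, 11.9, 35.0, 115.5, 43.4, 39.2, 18.9, 0.0, 121.1, 126.0.
Season total = 711.2 DD.
Complete generations = ⌊711.2 / 220⌋ = 3.

3 generations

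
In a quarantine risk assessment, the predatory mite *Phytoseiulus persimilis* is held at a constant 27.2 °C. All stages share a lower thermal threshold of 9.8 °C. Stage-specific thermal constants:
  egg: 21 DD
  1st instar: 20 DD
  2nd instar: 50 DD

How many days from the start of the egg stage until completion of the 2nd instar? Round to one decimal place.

5.2 days

Daily accumulation at 27.2 °C = 27.2 − 9.8 = 17.4 DD/day.
Total K = 21 + 20 + 50 = 91 DD.
Total duration = 91 / 17.4 = 5.230 ≈ 5.2 days.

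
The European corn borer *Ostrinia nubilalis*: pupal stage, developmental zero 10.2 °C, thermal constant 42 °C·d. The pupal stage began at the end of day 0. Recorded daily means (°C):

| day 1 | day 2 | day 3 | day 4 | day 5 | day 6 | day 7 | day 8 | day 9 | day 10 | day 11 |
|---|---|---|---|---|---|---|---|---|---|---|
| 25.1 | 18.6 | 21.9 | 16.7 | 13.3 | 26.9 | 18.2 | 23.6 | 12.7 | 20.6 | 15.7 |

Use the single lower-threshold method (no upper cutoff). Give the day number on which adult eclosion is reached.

Daily DD above 10.2 °C: 14.9, 8.4, 11.7, 6.5, 3.1, 16.7, 8.0, 13.4, 2.5, 10.4, 5.5.
Cumulative: 14.9, 23.3, 35.0, 41.5, 44.6, 61.3, 69.3, 82.7, 85.2, 95.6, 101.1.
The total first reaches 42 DD on day 5.

day 5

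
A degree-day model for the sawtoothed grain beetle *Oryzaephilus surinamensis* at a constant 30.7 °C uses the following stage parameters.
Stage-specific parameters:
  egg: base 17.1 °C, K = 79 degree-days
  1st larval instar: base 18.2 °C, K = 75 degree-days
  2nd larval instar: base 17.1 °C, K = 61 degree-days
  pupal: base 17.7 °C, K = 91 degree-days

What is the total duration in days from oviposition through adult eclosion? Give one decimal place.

23.3 days

egg: 79 / (30.7 − 17.1) = 79 / 13.6 = 5.809 d.
1st larval instar: 75 / (30.7 − 18.2) = 75 / 12.5 = 6.000 d.
2nd larval instar: 61 / (30.7 − 17.1) = 61 / 13.6 = 4.485 d.
pupal: 91 / (30.7 − 17.7) = 91 / 13.0 = 7.000 d.
Sum = 23.294 ≈ 23.3 days.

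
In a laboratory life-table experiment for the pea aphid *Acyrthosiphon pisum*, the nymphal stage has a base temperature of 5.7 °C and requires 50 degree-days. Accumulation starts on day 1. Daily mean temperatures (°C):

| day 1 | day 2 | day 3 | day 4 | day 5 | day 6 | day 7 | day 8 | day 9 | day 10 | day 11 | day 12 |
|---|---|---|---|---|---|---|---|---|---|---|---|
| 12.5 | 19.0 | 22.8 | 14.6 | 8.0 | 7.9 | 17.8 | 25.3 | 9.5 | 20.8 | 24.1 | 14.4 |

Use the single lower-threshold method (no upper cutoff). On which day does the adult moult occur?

day 6

Daily DD above 5.7 °C: 6.8, 13.3, 17.1, 8.9, 2.3, 2.2, 12.1, 19.6, 3.8, 15.1, 18.4, 8.7.
Cumulative: 6.8, 20.1, 37.2, 46.1, 48.4, 50.6, 62.7, 82.3, 86.1, 101.2, 119.6, 128.3.
The total first reaches 50 DD on day 6.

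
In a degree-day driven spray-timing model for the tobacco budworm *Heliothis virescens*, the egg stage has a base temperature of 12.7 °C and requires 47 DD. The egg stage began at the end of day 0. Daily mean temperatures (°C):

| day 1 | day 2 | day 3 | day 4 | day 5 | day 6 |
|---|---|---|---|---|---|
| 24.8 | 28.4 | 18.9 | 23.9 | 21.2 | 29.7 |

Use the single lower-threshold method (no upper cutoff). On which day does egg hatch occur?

day 5

Daily DD above 12.7 °C: 12.1, 15.7, 6.2, 11.2, 8.5, 17.0.
Cumulative: 12.1, 27.8, 34.0, 45.2, 53.7, 70.7.
The total first reaches 47 DD on day 5.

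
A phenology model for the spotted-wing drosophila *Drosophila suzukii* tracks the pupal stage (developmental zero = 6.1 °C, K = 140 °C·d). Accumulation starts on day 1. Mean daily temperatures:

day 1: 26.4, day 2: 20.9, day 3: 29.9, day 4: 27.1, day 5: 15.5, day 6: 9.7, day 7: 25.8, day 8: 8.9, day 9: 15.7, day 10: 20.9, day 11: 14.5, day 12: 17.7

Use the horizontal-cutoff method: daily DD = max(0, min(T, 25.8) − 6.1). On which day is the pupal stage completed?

Daily DD above 6.1 °C (capped at 19.7): 19.7, 14.8, 19.7, 19.7, 9.4, 3.6, 19.7, 2.8, 9.6, 14.8, 8.4, 11.6.
Cumulative: 19.7, 34.5, 54.2, 73.9, 83.3, 86.9, 106.6, 109.4, 119.0, 133.8, 142.2, 153.8.
The total first reaches 140 DD on day 11.

day 11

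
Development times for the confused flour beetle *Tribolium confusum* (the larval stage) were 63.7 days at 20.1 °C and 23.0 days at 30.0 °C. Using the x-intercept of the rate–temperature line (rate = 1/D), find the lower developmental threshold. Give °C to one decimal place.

14.5 °C

Equal thermal constants: D₁(T₁ − T_b) = D₂(T₂ − T_b).
63.7·(20.1 − T_b) = 23.0·(30.0 − T_b)
T_b = (63.7·20.1 − 23.0·30.0) / (63.7 − 23.0) = 590.37 / 40.7 = 14.505 °C ≈ 14.5 °C.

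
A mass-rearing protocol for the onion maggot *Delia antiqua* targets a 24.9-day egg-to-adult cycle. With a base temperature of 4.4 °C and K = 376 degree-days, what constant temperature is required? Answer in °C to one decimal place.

19.5 °C

Required daily accumulation = 376 / 24.9 = 15.100 DD/day.
T = T_base + 15.100 = 4.4 + 15.100 = 19.500 ≈ 19.5 °C.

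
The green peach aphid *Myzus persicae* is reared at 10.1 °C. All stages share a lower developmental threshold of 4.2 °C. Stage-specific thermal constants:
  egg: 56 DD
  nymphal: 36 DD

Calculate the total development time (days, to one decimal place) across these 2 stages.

15.6 days

Daily accumulation at 10.1 °C = 10.1 − 4.2 = 5.9 DD/day.
Total K = 56 + 36 = 92 DD.
Total duration = 92 / 5.9 = 15.593 ≈ 15.6 days.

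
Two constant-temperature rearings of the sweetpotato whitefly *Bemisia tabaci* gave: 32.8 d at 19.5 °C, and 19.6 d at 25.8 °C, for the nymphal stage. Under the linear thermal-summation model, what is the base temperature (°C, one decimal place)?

10.1 °C

Under the model K = D·(T − T_b), so D₁·(T₁ − T_b) = D₂·(T₂ − T_b).
32.8·(19.5 − T_b) = 19.6·(25.8 − T_b)
T_b = (32.8·19.5 − 19.6·25.8) / (32.8 − 19.6) = 133.92 / 13.2 = 10.145 °C ≈ 10.1 °C.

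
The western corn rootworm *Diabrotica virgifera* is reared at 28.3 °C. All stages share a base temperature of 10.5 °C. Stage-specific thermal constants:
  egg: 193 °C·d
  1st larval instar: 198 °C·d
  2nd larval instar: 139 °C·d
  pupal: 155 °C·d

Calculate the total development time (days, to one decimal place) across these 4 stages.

Daily accumulation at 28.3 °C = 28.3 − 10.5 = 17.8 DD/day.
Total K = 193 + 198 + 139 + 155 = 685 DD.
Total duration = 685 / 17.8 = 38.483 ≈ 38.5 days.

38.5 days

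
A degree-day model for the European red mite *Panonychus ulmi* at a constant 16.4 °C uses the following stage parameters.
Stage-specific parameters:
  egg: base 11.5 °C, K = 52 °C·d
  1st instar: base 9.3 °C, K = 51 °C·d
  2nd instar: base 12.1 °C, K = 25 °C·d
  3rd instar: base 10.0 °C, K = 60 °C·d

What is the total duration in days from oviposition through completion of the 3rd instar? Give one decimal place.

egg: 52 / (16.4 − 11.5) = 52 / 4.9 = 10.612 d.
1st instar: 51 / (16.4 − 9.3) = 51 / 7.1 = 7.183 d.
2nd instar: 25 / (16.4 − 12.1) = 25 / 4.3 = 5.814 d.
3rd instar: 60 / (16.4 − 10.0) = 60 / 6.4 = 9.375 d.
Sum = 32.984 ≈ 33.0 days.

33.0 days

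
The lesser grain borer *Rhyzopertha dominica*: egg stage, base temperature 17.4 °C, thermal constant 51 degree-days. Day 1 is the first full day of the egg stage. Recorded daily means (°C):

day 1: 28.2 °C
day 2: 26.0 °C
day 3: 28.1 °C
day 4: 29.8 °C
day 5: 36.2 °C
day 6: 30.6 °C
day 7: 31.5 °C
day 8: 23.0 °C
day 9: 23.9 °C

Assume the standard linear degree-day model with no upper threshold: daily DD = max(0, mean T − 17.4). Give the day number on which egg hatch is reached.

Daily DD above 17.4 °C: 10.8, 8.6, 10.7, 12.4, 18.8, 13.2, 14.1, 5.6, 6.5.
Cumulative: 10.8, 19.4, 30.1, 42.5, 61.3, 74.5, 88.6, 94.2, 100.7.
The total first reaches 51 DD on day 5.

day 5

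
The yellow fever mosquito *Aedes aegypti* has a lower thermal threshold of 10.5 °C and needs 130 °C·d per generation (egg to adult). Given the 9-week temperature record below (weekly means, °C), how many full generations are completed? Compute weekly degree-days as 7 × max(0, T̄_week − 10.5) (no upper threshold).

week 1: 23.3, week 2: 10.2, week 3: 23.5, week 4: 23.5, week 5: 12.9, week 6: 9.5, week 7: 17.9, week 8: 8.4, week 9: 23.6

3 generations

Weekly DD (7 × max(0, T̄ − 10.5)): 89.6, 0.0, 91.0, 91.0, 16.8, 0.0, 51.8, 0.0, 91.7.
Season total = 431.9 DD.
Complete generations = ⌊431.9 / 130⌋ = 3.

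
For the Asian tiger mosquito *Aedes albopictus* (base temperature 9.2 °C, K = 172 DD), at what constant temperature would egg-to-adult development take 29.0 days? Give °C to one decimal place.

Required daily accumulation = 172 / 29.0 = 5.931 DD/day.
T = T_base + 5.931 = 9.2 + 5.931 = 15.131 ≈ 15.1 °C.

15.1 °C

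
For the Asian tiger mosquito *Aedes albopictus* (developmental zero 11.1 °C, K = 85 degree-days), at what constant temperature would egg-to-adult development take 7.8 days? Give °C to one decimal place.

22.0 °C

Required daily accumulation = 85 / 7.8 = 10.897 DD/day.
T = T_base + 10.897 = 11.1 + 10.897 = 21.997 ≈ 22.0 °C.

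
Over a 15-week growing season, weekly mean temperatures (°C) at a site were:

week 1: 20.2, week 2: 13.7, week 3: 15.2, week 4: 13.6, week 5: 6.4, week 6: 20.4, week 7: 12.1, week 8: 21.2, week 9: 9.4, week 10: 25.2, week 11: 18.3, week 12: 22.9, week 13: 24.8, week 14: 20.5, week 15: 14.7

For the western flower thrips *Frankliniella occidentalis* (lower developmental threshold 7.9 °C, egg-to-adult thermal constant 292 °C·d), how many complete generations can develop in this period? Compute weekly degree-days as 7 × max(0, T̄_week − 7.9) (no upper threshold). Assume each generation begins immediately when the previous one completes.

Weekly DD (7 × max(0, T̄ − 7.9)): 86.1, 40.6, 51.1, 39.9, 0.0, 87.5, 29.4, 93.1, 10.5, 121.1, 72.8, 105.0, 118.3, 88.2, 47.6.
Season total = 991.2 DD.
Complete generations = ⌊991.2 / 292⌋ = 3.

3 generations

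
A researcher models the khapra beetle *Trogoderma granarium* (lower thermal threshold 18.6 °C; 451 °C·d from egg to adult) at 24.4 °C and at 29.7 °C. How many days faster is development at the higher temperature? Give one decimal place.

At 24.4 °C: 451 / (24.4 − 18.6) = 451 / 5.8 = 77.759 d.
At 29.7 °C: 451 / (29.7 − 18.6) = 451 / 11.1 = 40.631 d.
Difference = |77.759 − 40.631| = 37.128 ≈ 37.1 days.

37.1 days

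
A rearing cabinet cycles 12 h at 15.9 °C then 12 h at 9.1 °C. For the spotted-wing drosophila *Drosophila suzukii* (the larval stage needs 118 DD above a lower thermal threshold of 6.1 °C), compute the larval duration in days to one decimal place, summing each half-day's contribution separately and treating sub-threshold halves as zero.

18.4 days

Day half: max(0, 15.9 − 6.1) × 0.5 = 9.8 × 0.5 = 4.90 DD.
Night half: max(0, 9.1 − 6.1) × 0.5 = 3.0 × 0.5 = 1.50 DD.
Per 24 h: 6.40 DD/day.
Duration = 118 / 6.40 = 18.438 ≈ 18.4 days.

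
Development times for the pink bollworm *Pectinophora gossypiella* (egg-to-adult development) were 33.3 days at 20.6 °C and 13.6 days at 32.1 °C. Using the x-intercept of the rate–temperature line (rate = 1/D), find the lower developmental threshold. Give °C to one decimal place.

Equal thermal constants: D₁(T₁ − T_b) = D₂(T₂ − T_b).
33.3·(20.6 − T_b) = 13.6·(32.1 − T_b)
T_b = (33.3·20.6 − 13.6·32.1) / (33.3 − 13.6) = 249.42 / 19.7 = 12.661 °C ≈ 12.7 °C.

12.7 °C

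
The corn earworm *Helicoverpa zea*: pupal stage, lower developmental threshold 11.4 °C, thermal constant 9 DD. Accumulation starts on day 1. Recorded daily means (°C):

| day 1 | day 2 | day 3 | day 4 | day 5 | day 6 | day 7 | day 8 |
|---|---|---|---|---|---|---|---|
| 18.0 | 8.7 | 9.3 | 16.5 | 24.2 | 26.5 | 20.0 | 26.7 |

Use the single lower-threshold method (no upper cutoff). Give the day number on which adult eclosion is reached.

day 4

Daily DD above 11.4 °C: 6.6, 0.0, 0.0, 5.1, 12.8, 15.1, 8.6, 15.3.
Cumulative: 6.6, 6.6, 6.6, 11.7, 24.5, 39.6, 48.2, 63.5.
The total first reaches 9 DD on day 4.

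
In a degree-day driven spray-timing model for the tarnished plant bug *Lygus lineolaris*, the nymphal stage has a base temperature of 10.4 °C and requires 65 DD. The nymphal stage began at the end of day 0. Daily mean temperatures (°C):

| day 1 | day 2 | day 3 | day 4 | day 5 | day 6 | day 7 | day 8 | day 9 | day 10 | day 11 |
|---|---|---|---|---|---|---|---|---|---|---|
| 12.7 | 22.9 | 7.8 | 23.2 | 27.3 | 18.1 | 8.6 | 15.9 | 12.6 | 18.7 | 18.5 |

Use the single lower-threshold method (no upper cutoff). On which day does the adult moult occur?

Daily DD above 10.4 °C: 2.3, 12.5, 0.0, 12.8, 16.9, 7.7, 0.0, 5.5, 2.2, 8.3, 8.1.
Cumulative: 2.3, 14.8, 14.8, 27.6, 44.5, 52.2, 52.2, 57.7, 59.9, 68.2, 76.3.
The total first reaches 65 DD on day 10.

day 10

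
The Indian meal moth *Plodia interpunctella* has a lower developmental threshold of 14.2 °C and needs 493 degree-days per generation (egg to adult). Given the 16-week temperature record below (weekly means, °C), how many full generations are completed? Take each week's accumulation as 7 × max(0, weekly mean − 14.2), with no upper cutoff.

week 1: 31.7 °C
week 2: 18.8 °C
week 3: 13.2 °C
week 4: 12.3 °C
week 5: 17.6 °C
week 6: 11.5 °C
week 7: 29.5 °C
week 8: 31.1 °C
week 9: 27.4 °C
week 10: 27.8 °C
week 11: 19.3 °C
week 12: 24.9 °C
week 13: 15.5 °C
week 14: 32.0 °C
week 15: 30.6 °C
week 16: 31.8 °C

Weekly DD (7 × max(0, T̄ − 14.2)): 122.5, 32.2, 0.0, 0.0, 23.8, 0.0, 107.1, 118.3, 92.4, 95.2, 35.7, 74.9, 9.1, 124.6, 114.8, 123.2.
Season total = 1073.8 DD.
Complete generations = ⌊1073.8 / 493⌋ = 2.

2 generations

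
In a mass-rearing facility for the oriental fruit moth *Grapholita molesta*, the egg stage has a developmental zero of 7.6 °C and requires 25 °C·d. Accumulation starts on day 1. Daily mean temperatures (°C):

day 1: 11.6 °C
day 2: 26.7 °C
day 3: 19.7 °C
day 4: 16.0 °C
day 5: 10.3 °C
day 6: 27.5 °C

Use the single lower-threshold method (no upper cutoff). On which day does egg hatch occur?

Daily DD above 7.6 °C: 4.0, 19.1, 12.1, 8.4, 2.7, 19.9.
Cumulative: 4.0, 23.1, 35.2, 43.6, 46.3, 66.2.
The total first reaches 25 DD on day 3.

day 3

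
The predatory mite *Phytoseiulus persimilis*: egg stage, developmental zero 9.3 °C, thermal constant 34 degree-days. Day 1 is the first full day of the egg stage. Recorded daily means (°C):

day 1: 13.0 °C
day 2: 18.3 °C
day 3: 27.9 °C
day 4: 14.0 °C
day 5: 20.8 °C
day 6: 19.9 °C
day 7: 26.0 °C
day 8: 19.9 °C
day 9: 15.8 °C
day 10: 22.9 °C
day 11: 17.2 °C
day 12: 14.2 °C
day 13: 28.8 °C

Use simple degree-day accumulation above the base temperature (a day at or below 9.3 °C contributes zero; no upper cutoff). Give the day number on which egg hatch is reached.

Daily DD above 9.3 °C: 3.7, 9.0, 18.6, 4.7, 11.5, 10.6, 16.7, 10.6, 6.5, 13.6, 7.9, 4.9, 19.5.
Cumulative: 3.7, 12.7, 31.3, 36.0, 47.5, 58.1, 74.8, 85.4, 91.9, 105.5, 113.4, 118.3, 137.8.
The total first reaches 34 DD on day 4.

day 4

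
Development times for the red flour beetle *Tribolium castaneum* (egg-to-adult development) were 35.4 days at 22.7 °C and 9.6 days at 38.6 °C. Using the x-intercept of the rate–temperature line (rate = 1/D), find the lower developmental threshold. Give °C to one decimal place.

16.8 °C

Linear rate model ⇒ the product D·(T − T_b) is constant across temperatures.
35.4·(22.7 − T_b) = 9.6·(38.6 − T_b)
T_b = (35.4·22.7 − 9.6·38.6) / (35.4 − 9.6) = 433.02 / 25.8 = 16.784 °C ≈ 16.8 °C.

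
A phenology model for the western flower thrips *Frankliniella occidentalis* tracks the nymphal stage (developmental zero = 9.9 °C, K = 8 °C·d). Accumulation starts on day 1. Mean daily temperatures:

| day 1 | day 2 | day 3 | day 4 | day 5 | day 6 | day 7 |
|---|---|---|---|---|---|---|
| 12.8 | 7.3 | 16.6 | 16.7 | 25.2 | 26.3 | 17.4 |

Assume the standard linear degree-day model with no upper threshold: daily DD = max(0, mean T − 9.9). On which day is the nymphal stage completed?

day 3

Daily DD above 9.9 °C: 2.9, 0.0, 6.7, 6.8, 15.3, 16.4, 7.5.
Cumulative: 2.9, 2.9, 9.6, 16.4, 31.7, 48.1, 55.6.
The total first reaches 8 DD on day 3.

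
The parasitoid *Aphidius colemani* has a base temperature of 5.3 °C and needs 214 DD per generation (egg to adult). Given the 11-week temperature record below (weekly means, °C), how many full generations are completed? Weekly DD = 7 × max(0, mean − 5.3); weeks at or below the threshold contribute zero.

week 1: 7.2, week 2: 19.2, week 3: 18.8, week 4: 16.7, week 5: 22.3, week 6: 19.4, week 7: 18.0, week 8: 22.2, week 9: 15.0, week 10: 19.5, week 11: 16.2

4 generations

Weekly DD (7 × max(0, T̄ − 5.3)): 13.3, 97.3, 94.5, 79.8, 119.0, 98.7, 88.9, 118.3, 67.9, 99.4, 76.3.
Season total = 953.4 DD.
Complete generations = ⌊953.4 / 214⌋ = 4.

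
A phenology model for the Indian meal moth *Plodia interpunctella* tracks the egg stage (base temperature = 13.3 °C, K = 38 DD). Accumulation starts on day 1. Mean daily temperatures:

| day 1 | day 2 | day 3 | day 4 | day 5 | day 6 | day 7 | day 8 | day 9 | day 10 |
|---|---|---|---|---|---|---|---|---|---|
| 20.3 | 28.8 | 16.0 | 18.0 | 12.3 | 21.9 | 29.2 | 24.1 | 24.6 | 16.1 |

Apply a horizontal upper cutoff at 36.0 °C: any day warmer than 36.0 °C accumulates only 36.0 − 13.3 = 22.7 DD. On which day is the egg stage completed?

day 6

Daily DD above 13.3 °C (capped at 22.7): 7.0, 15.5, 2.7, 4.7, 0.0, 8.6, 15.9, 10.8, 11.3, 2.8.
Cumulative: 7.0, 22.5, 25.2, 29.9, 29.9, 38.5, 54.4, 65.2, 76.5, 79.3.
The total first reaches 38 DD on day 6.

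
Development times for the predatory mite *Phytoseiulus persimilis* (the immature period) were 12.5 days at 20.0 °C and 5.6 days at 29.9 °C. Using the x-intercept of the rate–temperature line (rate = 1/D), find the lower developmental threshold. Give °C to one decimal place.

Under the model K = D·(T − T_b), so D₁·(T₁ − T_b) = D₂·(T₂ − T_b).
12.5·(20.0 − T_b) = 5.6·(29.9 − T_b)
T_b = (12.5·20.0 − 5.6·29.9) / (12.5 − 5.6) = 82.56 / 6.9 = 11.965 °C ≈ 12.0 °C.

12.0 °C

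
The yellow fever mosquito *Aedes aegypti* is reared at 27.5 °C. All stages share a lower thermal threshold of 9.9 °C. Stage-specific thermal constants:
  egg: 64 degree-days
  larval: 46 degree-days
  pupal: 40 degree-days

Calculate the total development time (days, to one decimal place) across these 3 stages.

Daily accumulation at 27.5 °C = 27.5 − 9.9 = 17.6 DD/day.
Total K = 64 + 46 + 40 = 150 DD.
Total duration = 150 / 17.6 = 8.523 ≈ 8.5 days.

8.5 days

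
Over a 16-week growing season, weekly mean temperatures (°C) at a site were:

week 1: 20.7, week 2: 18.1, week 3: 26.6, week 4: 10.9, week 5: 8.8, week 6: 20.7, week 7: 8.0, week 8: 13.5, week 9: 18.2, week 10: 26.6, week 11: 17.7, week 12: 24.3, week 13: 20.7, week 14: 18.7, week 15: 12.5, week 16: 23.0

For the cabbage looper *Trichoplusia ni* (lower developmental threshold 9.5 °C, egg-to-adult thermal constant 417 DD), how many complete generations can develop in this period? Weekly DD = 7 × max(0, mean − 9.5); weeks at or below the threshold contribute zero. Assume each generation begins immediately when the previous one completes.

Weekly DD (7 × max(0, T̄ − 9.5)): 78.4, 60.2, 119.7, 9.8, 0.0, 78.4, 0.0, 28.0, 60.9, 119.7, 57.4, 103.6, 78.4, 64.4, 21.0, 94.5.
Season total = 974.4 DD.
Complete generations = ⌊974.4 / 417⌋ = 2.

2 generations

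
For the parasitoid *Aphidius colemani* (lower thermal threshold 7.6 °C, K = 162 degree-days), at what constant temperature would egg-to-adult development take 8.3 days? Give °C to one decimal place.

27.1 °C

Required daily accumulation = 162 / 8.3 = 19.518 DD/day.
T = T_base + 19.518 = 7.6 + 19.518 = 27.118 ≈ 27.1 °C.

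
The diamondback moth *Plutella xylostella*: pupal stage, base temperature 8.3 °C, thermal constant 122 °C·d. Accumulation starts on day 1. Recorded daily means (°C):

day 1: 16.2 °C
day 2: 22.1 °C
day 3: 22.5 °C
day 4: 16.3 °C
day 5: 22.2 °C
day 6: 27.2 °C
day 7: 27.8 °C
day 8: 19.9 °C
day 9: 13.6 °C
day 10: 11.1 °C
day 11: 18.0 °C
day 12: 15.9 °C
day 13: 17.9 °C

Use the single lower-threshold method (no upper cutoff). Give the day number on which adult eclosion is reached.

Daily DD above 8.3 °C: 7.9, 13.8, 14.2, 8.0, 13.9, 18.9, 19.5, 11.6, 5.3, 2.8, 9.7, 7.6, 9.6.
Cumulative: 7.9, 21.7, 35.9, 43.9, 57.8, 76.7, 96.2, 107.8, 113.1, 115.9, 125.6, 133.2, 142.8.
The total first reaches 122 DD on day 11.

day 11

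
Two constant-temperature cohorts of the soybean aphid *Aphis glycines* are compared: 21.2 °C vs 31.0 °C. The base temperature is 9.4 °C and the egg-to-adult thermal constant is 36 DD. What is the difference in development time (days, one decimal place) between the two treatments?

At 21.2 °C: 36 / (21.2 − 9.4) = 36 / 11.8 = 3.051 d.
At 31.0 °C: 36 / (31.0 − 9.4) = 36 / 21.6 = 1.667 d.
Difference = |3.051 − 1.667| = 1.384 ≈ 1.4 days.

1.4 days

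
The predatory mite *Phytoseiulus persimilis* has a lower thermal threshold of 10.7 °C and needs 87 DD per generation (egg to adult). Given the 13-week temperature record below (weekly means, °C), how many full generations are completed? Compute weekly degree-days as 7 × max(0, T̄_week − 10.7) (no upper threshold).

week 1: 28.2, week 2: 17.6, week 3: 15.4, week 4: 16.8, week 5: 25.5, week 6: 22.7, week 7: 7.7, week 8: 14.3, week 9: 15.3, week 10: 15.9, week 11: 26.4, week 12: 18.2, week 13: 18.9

8 generations

Weekly DD (7 × max(0, T̄ − 10.7)): 122.5, 48.3, 32.9, 42.7, 103.6, 84.0, 0.0, 25.2, 32.2, 36.4, 109.9, 52.5, 57.4.
Season total = 747.6 DD.
Complete generations = ⌊747.6 / 87⌋ = 8.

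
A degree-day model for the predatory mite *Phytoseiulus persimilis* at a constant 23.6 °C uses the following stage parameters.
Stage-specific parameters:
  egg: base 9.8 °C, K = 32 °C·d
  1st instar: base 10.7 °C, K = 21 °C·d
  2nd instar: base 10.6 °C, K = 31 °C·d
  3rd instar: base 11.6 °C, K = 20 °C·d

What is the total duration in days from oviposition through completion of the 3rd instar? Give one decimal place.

8.0 days

egg: 32 / (23.6 − 9.8) = 32 / 13.8 = 2.319 d.
1st instar: 21 / (23.6 − 10.7) = 21 / 12.9 = 1.628 d.
2nd instar: 31 / (23.6 − 10.6) = 31 / 13.0 = 2.385 d.
3rd instar: 20 / (23.6 − 11.6) = 20 / 12.0 = 1.667 d.
Sum = 7.998 ≈ 8.0 days.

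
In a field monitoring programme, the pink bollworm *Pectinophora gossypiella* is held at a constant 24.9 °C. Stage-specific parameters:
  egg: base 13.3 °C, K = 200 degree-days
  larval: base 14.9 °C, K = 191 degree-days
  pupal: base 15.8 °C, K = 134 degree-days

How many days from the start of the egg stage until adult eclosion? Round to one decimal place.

egg: 200 / (24.9 − 13.3) = 200 / 11.6 = 17.241 d.
larval: 191 / (24.9 − 14.9) = 191 / 10.0 = 19.100 d.
pupal: 134 / (24.9 − 15.8) = 134 / 9.1 = 14.725 d.
Sum = 51.067 ≈ 51.1 days.

51.1 days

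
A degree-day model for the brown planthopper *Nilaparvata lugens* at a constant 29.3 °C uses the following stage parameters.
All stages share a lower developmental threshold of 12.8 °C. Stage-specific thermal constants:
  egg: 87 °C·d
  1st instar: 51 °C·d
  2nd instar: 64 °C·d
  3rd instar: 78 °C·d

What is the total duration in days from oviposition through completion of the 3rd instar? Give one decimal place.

17.0 days

Daily accumulation at 29.3 °C = 29.3 − 12.8 = 16.5 DD/day.
Total K = 87 + 51 + 64 + 78 = 280 DD.
Total duration = 280 / 16.5 = 16.970 ≈ 17.0 days.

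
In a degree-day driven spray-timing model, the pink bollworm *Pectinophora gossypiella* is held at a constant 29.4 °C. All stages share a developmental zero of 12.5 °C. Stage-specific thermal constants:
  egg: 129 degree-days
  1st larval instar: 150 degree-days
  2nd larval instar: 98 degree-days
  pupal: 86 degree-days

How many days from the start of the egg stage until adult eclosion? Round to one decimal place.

Daily accumulation at 29.4 °C = 29.4 − 12.5 = 16.9 DD/day.
Total K = 129 + 150 + 98 + 86 = 463 DD.
Total duration = 463 / 16.9 = 27.396 ≈ 27.4 days.

27.4 days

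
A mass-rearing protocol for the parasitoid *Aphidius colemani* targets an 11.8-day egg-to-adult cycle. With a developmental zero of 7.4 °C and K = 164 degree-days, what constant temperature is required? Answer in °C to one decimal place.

21.3 °C

Required daily accumulation = 164 / 11.8 = 13.898 DD/day.
T = T_base + 13.898 = 7.4 + 13.898 = 21.298 ≈ 21.3 °C.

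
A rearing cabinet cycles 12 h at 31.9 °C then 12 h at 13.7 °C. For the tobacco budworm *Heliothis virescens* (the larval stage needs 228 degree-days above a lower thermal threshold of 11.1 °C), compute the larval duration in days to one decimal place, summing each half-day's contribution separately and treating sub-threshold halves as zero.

Day half: max(0, 31.9 − 11.1) × 0.5 = 20.8 × 0.5 = 10.40 DD.
Night half: max(0, 13.7 − 11.1) × 0.5 = 2.6 × 0.5 = 1.30 DD.
Per 24 h: 11.70 DD/day.
Duration = 228 / 11.70 = 19.487 ≈ 19.5 days.

19.5 days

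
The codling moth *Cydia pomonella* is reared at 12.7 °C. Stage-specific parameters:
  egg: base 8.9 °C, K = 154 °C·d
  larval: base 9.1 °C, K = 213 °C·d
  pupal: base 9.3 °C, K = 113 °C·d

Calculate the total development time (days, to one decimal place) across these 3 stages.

egg: 154 / (12.7 − 8.9) = 154 / 3.8 = 40.526 d.
larval: 213 / (12.7 − 9.1) = 213 / 3.6 = 59.167 d.
pupal: 113 / (12.7 − 9.3) = 113 / 3.4 = 33.235 d.
Sum = 132.928 ≈ 132.9 days.

132.9 days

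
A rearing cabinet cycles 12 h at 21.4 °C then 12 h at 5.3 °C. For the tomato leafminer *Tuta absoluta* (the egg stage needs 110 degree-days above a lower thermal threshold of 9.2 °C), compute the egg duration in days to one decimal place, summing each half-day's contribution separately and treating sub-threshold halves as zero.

Day half: max(0, 21.4 − 9.2) × 0.5 = 12.2 × 0.5 = 6.10 DD.
Night half: max(0, 5.3 − 9.2) × 0.5 = 0.0 × 0.5 = 0.00 DD.
Per 24 h: 6.10 DD/day.
Duration = 110 / 6.10 = 18.033 ≈ 18.0 days.

18.0 days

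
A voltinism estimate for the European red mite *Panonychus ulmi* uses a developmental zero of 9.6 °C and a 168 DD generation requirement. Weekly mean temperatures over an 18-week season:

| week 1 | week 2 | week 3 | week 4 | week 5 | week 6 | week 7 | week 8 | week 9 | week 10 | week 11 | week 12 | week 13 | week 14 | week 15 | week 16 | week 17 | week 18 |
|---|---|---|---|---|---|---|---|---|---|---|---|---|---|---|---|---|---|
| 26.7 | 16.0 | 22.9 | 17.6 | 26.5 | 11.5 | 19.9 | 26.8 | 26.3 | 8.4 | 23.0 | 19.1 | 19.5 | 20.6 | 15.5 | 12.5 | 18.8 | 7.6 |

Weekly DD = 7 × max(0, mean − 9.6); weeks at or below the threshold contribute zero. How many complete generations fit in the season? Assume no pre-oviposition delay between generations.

Weekly DD (7 × max(0, T̄ − 9.6)): 119.7, 44.8, 93.1, 56.0, 118.3, 13.3, 72.1, 120.4, 116.9, 0.0, 93.8, 66.5, 69.3, 77.0, 41.3, 20.3, 64.4, 0.0.
Season total = 1187.2 DD.
Complete generations = ⌊1187.2 / 168⌋ = 7.

7 generations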